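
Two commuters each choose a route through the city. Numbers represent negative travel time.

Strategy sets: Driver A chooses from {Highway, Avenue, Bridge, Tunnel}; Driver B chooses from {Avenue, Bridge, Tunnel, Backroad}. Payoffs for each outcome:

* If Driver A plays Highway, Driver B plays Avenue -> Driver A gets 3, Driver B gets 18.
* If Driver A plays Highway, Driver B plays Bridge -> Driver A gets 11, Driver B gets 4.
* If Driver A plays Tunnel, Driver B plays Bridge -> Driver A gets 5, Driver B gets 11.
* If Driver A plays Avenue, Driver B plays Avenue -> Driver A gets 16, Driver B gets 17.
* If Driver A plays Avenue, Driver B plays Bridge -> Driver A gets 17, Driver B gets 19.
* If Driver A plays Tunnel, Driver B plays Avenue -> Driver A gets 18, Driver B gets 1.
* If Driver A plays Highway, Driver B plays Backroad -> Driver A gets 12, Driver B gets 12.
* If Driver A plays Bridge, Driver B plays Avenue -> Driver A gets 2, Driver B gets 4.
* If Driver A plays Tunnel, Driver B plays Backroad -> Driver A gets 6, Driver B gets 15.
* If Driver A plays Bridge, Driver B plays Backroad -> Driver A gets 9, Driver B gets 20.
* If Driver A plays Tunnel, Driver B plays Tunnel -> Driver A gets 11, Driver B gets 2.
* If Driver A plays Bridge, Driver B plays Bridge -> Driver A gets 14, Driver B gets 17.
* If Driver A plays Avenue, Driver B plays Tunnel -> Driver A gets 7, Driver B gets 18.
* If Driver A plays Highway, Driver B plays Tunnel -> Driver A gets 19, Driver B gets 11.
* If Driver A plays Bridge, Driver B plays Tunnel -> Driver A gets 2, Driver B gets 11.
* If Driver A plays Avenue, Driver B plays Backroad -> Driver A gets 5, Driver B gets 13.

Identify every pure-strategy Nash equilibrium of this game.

Pure NE: (Avenue, Bridge)

Driver A against Avenue: payoffs 3, 16, 2, 18 → best response Tunnel.
Driver A against Bridge: payoffs 11, 17, 14, 5 → best response Avenue.
Driver A against Tunnel: payoffs 19, 7, 2, 11 → best response Highway.
Driver A against Backroad: payoffs 12, 5, 9, 6 → best response Highway.
Driver B against Highway: payoffs 18, 4, 11, 12 → best response Avenue.
Driver B against Avenue: payoffs 17, 19, 18, 13 → best response Bridge.
Driver B against Bridge: payoffs 4, 17, 11, 20 → best response Backroad.
Driver B against Tunnel: payoffs 1, 11, 2, 15 → best response Backroad.
Mutual best responses: (Avenue, Bridge).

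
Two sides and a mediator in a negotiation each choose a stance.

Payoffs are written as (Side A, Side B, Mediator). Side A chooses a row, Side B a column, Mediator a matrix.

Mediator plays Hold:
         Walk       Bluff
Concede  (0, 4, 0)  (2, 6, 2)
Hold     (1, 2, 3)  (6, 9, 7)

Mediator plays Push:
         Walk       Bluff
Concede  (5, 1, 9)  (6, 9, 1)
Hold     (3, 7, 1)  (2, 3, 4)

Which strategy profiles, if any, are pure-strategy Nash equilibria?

(Concede, Walk, Hold): Side A can switch to Hold (0 → 1). Not NE.
(Concede, Walk, Push): Side B can switch to Bluff (1 → 9). Not NE.
(Concede, Bluff, Hold): Side A can switch to Hold (2 → 6). Not NE.
(Concede, Bluff, Push): Mediator can switch to Hold (1 → 2). Not NE.
(Hold, Walk, Hold): Side B can switch to Bluff (2 → 9). Not NE.
(Hold, Walk, Push): Side A can switch to Concede (3 → 5). Not NE.
(Hold, Bluff, Hold): Side A gets 6, best alternative 2; Side B gets 9, best alternative 2; Mediator gets 7, best alternative 4. No profitable deviation — NE.
(The remaining 1 profile has a profitable deviation by the same check.)

Pure NE: (Hold, Bluff, Hold)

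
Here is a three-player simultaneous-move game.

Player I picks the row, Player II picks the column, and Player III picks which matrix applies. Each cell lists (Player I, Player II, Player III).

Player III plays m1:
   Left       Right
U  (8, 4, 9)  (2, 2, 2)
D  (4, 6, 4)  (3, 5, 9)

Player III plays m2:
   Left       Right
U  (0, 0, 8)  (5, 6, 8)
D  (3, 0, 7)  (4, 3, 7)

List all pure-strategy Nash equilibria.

For each player, find the best response to each opponent profile; mutual best responses are the pure NE.
Player I against (Left, m1): payoffs 8, 4 → best response U.
Player I against (Left, m2): payoffs 0, 3 → best response D.
Player I against (Right, m1): payoffs 2, 3 → best response D.
Player I against (Right, m2): payoffs 5, 4 → best response U.
Player II against (U, m1): payoffs 4, 2 → best response Left.
Player II against (U, m2): payoffs 0, 6 → best response Right.
Player II against (D, m1): payoffs 6, 5 → best response Left.
Player II against (D, m2): payoffs 0, 3 → best response Right.
Player III against (U, Left): payoffs 9, 8 → best response m1.
Player III against (U, Right): payoffs 2, 8 → best response m2.
Player III against (D, Left): payoffs 4, 7 → best response m2.
Player III against (D, Right): payoffs 9, 7 → best response m1.
Mutual best responses: (U, Left, m1); (U, Right, m2).

Pure-strategy Nash equilibria: (U, Left, m1); (U, Right, m2)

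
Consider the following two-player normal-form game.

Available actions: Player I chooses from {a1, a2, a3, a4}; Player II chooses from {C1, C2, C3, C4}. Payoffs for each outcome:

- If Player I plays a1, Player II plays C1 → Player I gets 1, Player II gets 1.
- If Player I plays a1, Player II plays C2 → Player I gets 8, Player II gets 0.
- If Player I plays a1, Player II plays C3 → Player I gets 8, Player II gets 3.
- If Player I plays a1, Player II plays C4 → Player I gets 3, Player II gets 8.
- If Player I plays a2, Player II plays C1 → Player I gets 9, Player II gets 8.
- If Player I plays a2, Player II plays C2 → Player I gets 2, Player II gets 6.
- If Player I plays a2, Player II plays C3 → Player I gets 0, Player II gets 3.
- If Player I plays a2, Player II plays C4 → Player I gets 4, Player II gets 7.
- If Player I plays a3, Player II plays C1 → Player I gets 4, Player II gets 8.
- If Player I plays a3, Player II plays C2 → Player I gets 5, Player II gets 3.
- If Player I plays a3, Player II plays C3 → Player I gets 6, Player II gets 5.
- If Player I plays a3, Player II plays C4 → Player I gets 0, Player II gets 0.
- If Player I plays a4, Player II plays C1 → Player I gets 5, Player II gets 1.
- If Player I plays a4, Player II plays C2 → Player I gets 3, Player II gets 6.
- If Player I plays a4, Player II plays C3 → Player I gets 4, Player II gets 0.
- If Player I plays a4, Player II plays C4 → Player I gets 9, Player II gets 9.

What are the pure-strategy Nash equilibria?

(a2, C1) and (a4, C4)

Player I against C1: payoffs 1, 9, 4, 5 → best response a2.
Player I against C2: payoffs 8, 2, 5, 3 → best response a1.
Player I against C3: payoffs 8, 0, 6, 4 → best response a1.
Player I against C4: payoffs 3, 4, 0, 9 → best response a4.
Player II against a1: payoffs 1, 0, 3, 8 → best response C4.
Player II against a2: payoffs 8, 6, 3, 7 → best response C1.
Player II against a3: payoffs 8, 3, 5, 0 → best response C1.
Player II against a4: payoffs 1, 6, 0, 9 → best response C4.
Mutual best responses: (a2, C1); (a4, C4).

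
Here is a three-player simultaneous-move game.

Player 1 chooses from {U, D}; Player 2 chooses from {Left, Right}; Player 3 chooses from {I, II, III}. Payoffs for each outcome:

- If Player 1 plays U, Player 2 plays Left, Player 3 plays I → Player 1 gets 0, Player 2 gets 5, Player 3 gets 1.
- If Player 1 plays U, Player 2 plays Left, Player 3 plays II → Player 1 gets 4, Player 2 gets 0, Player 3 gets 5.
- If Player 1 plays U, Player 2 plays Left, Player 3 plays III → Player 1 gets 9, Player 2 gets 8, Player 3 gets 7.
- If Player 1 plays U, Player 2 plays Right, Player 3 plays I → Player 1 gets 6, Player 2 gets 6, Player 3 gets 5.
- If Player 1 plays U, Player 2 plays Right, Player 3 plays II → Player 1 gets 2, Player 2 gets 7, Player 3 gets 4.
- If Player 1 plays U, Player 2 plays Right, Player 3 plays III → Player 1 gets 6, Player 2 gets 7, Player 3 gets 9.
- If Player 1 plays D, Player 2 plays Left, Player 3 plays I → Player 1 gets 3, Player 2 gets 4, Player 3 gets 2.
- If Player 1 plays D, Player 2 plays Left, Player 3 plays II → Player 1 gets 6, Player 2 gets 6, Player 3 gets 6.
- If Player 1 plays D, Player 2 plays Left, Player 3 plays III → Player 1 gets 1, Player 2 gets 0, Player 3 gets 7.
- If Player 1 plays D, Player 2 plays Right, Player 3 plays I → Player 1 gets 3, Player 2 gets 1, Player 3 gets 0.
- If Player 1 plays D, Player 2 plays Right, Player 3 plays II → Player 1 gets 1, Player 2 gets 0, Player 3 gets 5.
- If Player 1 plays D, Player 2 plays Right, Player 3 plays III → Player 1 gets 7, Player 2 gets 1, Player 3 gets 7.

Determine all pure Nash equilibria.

Player 1 against (Left, I): payoffs 0, 3 → best response D.
Player 1 against (Left, II): payoffs 4, 6 → best response D.
Player 1 against (Left, III): payoffs 9, 1 → best response U.
Player 1 against (Right, I): payoffs 6, 3 → best response U.
Player 1 against (Right, II): payoffs 2, 1 → best response U.
Player 1 against (Right, III): payoffs 6, 7 → best response D.
Player 2 against (U, I): payoffs 5, 6 → best response Right.
Player 2 against (U, II): payoffs 0, 7 → best response Right.
Player 2 against (U, III): payoffs 8, 7 → best response Left.
Player 2 against (D, I): payoffs 4, 1 → best response Left.
Player 2 against (D, II): payoffs 6, 0 → best response Left.
Player 2 against (D, III): payoffs 0, 1 → best response Right.
Player 3 against (U, Left): payoffs 1, 5, 7 → best response III.
Player 3 against (U, Right): payoffs 5, 4, 9 → best response III.
Player 3 against (D, Left): payoffs 2, 6, 7 → best response III.
Player 3 against (D, Right): payoffs 0, 5, 7 → best response III.
Mutual best responses: (U, Left, III); (D, Right, III).

The pure Nash equilibria are (U, Left, III), (D, Right, III).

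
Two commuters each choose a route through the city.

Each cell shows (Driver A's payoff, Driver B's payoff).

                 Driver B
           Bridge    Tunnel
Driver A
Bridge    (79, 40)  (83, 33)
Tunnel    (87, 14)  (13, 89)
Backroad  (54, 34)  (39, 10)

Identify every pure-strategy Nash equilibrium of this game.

No pure-strategy Nash equilibrium.

Mark each player's best response to every combination of opponents' strategies; a profile where every player is best-responding is a pure Nash equilibrium.
Driver A against Bridge: payoffs 79, 87, 54 → best response Tunnel.
Driver A against Tunnel: payoffs 83, 13, 39 → best response Bridge.
Driver B against Bridge: payoffs 40, 33 → best response Bridge.
Driver B against Tunnel: payoffs 14, 89 → best response Tunnel.
Driver B against Backroad: payoffs 34, 10 → best response Bridge.
No profile is a mutual best response for all players.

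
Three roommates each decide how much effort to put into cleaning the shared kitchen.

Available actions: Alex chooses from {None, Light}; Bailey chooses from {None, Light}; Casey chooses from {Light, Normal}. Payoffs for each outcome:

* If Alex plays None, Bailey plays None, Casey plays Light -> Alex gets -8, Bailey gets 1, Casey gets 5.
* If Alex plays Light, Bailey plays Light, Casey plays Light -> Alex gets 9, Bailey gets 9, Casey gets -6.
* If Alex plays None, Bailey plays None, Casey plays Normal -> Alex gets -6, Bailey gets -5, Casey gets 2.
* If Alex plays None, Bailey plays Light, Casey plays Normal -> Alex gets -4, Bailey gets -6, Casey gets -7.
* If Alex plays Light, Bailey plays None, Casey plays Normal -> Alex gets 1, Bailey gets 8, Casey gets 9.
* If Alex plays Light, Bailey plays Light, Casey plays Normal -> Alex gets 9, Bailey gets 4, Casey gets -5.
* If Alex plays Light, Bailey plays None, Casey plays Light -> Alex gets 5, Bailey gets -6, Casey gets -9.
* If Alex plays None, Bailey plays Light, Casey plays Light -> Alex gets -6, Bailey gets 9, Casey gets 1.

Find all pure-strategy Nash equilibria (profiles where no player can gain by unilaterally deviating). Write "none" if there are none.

The unique pure-strategy Nash equilibrium is (Light, None, Normal).

Alex against (None, Light): payoffs -8, 5 → best response Light.
Alex against (None, Normal): payoffs -6, 1 → best response Light.
Alex against (Light, Light): payoffs -6, 9 → best response Light.
Alex against (Light, Normal): payoffs -4, 9 → best response Light.
Bailey against (None, Light): payoffs 1, 9 → best response Light.
Bailey against (None, Normal): payoffs -5, -6 → best response None.
Bailey against (Light, Light): payoffs -6, 9 → best response Light.
Bailey against (Light, Normal): payoffs 8, 4 → best response None.
Casey against (None, None): payoffs 5, 2 → best response Light.
Casey against (None, Light): payoffs 1, -7 → best response Light.
Casey against (Light, None): payoffs -9, 9 → best response Normal.
Casey against (Light, Light): payoffs -6, -5 → best response Normal.
Mutual best responses: (Light, None, Normal).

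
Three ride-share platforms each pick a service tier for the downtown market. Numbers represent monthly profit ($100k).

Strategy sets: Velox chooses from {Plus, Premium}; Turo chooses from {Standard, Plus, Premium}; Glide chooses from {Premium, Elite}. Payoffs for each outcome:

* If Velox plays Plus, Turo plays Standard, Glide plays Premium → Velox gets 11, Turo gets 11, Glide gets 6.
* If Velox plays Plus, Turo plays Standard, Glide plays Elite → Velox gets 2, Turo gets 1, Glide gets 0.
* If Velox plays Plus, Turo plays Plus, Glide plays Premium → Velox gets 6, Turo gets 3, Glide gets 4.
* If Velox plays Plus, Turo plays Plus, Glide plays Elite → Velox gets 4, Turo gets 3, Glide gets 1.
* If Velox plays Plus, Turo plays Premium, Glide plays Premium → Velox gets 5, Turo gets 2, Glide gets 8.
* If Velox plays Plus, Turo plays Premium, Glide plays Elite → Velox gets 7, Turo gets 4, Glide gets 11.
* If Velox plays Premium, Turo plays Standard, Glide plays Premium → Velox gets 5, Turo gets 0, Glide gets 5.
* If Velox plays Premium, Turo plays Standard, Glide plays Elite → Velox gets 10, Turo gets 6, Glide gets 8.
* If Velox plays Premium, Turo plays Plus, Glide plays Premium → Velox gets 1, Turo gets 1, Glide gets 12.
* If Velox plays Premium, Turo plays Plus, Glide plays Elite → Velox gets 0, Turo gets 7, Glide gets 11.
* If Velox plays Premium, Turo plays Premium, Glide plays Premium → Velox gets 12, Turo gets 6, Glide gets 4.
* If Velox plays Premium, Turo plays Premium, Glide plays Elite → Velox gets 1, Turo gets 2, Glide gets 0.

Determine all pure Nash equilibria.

(Plus, Standard, Premium): Velox gets 11, best alternative 5; Turo gets 11, best alternative 3; Glide gets 6, best alternative 0. No profitable deviation — NE.
(Plus, Standard, Elite): Velox can switch to Premium (2 → 10). Not NE.
(Plus, Plus, Premium): Turo can switch to Standard (3 → 11). Not NE.
(Plus, Plus, Elite): Turo can switch to Premium (3 → 4). Not NE.
(Plus, Premium, Premium): Velox can switch to Premium (5 → 12). Not NE.
(Plus, Premium, Elite): Velox gets 7, best alternative 1; Turo gets 4, best alternative 3; Glide gets 11, best alternative 8. No profitable deviation — NE.
(Premium, Standard, Premium): Velox can switch to Plus (5 → 11). Not NE.
(Premium, Standard, Elite): Turo can switch to Plus (6 → 7). Not NE.
(Premium, Plus, Premium): Velox can switch to Plus (1 → 6). Not NE.
(Premium, Plus, Elite): Velox can switch to Plus (0 → 4). Not NE.
(Premium, Premium, Premium): Velox gets 12, best alternative 5; Turo gets 6, best alternative 1; Glide gets 4, best alternative 0. No profitable deviation — NE.
(Premium, Premium, Elite): Velox can switch to Plus (1 → 7). Not NE.

The pure Nash equilibria are (Plus, Standard, Premium); (Plus, Premium, Elite); (Premium, Premium, Premium).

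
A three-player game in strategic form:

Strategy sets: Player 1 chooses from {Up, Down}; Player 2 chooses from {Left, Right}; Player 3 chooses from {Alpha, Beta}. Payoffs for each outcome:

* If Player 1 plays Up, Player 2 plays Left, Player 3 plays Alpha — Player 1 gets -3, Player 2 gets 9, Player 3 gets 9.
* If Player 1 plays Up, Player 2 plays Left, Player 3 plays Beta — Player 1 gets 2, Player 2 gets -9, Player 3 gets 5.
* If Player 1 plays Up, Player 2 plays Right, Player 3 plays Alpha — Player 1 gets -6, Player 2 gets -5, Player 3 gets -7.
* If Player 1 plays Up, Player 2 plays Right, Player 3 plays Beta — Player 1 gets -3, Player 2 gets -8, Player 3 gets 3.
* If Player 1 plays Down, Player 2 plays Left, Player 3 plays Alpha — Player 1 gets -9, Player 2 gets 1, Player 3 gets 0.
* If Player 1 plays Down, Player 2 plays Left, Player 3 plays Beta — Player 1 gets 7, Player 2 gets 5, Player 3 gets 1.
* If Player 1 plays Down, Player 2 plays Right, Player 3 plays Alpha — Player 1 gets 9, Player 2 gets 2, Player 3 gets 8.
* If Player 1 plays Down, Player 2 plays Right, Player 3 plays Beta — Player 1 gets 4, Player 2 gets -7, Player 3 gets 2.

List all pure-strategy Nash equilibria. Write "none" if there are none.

Pure-strategy Nash equilibria: (Up, Left, Alpha); (Down, Left, Beta); (Down, Right, Alpha)

Player 1 against (Left, Alpha): payoffs -3, -9 → best response Up.
Player 1 against (Left, Beta): payoffs 2, 7 → best response Down.
Player 1 against (Right, Alpha): payoffs -6, 9 → best response Down.
Player 1 against (Right, Beta): payoffs -3, 4 → best response Down.
Player 2 against (Up, Alpha): payoffs 9, -5 → best response Left.
Player 2 against (Up, Beta): payoffs -9, -8 → best response Right.
Player 2 against (Down, Alpha): payoffs 1, 2 → best response Right.
Player 2 against (Down, Beta): payoffs 5, -7 → best response Left.
Player 3 against (Up, Left): payoffs 9, 5 → best response Alpha.
Player 3 against (Up, Right): payoffs -7, 3 → best response Beta.
Player 3 against (Down, Left): payoffs 0, 1 → best response Beta.
Player 3 against (Down, Right): payoffs 8, 2 → best response Alpha.
Mutual best responses: (Up, Left, Alpha); (Down, Left, Beta); (Down, Right, Alpha).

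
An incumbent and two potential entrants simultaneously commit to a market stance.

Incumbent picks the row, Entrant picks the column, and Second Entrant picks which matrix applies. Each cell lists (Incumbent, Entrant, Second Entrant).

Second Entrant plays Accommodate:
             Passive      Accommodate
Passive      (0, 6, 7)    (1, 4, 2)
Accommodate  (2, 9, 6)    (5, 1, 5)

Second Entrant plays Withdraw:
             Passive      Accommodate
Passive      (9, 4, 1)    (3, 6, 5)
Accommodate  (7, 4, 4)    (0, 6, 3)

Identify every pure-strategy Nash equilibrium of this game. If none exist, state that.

(Passive, Accommodate, Withdraw), (Accommodate, Passive, Accommodate)

Incumbent against (Passive, Accommodate): payoffs 0, 2 → best response Accommodate.
Incumbent against (Passive, Withdraw): payoffs 9, 7 → best response Passive.
Incumbent against (Accommodate, Accommodate): payoffs 1, 5 → best response Accommodate.
Incumbent against (Accommodate, Withdraw): payoffs 3, 0 → best response Passive.
Entrant against (Passive, Accommodate): payoffs 6, 4 → best response Passive.
Entrant against (Passive, Withdraw): payoffs 4, 6 → best response Accommodate.
Entrant against (Accommodate, Accommodate): payoffs 9, 1 → best response Passive.
Entrant against (Accommodate, Withdraw): payoffs 4, 6 → best response Accommodate.
Second Entrant against (Passive, Passive): payoffs 7, 1 → best response Accommodate.
Second Entrant against (Passive, Accommodate): payoffs 2, 5 → best response Withdraw.
Second Entrant against (Accommodate, Passive): payoffs 6, 4 → best response Accommodate.
Second Entrant against (Accommodate, Accommodate): payoffs 5, 3 → best response Accommodate.
Mutual best responses: (Passive, Accommodate, Withdraw); (Accommodate, Passive, Accommodate).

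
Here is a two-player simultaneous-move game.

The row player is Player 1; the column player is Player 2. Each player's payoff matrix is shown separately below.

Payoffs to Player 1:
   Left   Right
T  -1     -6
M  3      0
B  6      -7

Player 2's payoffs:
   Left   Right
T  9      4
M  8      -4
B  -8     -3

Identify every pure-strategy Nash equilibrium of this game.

This game has no pure Nash equilibrium.

Player 1 against Left: payoffs -1, 3, 6 → best response B.
Player 1 against Right: payoffs -6, 0, -7 → best response M.
Player 2 against T: payoffs 9, 4 → best response Left.
Player 2 against M: payoffs 8, -4 → best response Left.
Player 2 against B: payoffs -8, -3 → best response Right.
No profile is a mutual best response for all players.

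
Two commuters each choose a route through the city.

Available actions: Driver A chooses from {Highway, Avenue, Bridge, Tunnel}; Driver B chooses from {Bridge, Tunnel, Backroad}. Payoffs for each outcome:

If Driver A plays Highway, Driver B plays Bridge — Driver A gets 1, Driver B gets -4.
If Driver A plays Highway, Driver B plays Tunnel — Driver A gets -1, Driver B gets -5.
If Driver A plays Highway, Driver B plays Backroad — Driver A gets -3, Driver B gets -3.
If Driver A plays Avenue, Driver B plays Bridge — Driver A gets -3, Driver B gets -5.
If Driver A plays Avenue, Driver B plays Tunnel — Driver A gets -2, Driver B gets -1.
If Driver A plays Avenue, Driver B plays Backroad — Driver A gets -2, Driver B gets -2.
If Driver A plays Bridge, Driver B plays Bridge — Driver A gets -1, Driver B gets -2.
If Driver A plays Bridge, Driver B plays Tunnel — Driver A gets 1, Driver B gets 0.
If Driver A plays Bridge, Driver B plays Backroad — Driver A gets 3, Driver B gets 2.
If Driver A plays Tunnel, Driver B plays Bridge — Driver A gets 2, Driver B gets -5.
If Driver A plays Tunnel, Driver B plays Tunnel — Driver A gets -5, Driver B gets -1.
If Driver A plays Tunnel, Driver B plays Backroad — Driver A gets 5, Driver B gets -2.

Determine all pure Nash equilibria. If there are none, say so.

This game has no pure Nash equilibrium.

For each player, find the best response to each opponent profile; mutual best responses are the pure NE.
Driver A against Bridge: payoffs 1, -3, -1, 2 → best response Tunnel.
Driver A against Tunnel: payoffs -1, -2, 1, -5 → best response Bridge.
Driver A against Backroad: payoffs -3, -2, 3, 5 → best response Tunnel.
Driver B against Highway: payoffs -4, -5, -3 → best response Backroad.
Driver B against Avenue: payoffs -5, -1, -2 → best response Tunnel.
Driver B against Bridge: payoffs -2, 0, 2 → best response Backroad.
Driver B against Tunnel: payoffs -5, -1, -2 → best response Tunnel.
No profile is a mutual best response for all players.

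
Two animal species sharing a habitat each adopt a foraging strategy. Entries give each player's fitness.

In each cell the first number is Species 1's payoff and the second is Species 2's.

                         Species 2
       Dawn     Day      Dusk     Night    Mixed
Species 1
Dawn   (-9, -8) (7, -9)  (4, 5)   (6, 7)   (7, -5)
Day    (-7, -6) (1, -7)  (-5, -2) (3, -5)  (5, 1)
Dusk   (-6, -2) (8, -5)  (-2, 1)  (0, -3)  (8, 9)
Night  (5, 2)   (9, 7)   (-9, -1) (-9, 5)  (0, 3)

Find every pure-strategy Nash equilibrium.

Check each profile: it is a Nash equilibrium iff no player can strictly gain by switching unilaterally.
(Dawn, Dawn): Species 1 can switch to Day (-9 → -7). Not NE.
(Dawn, Day): Species 1 can switch to Dusk (7 → 8). Not NE.
(Dawn, Dusk): Species 2 can switch to Night (5 → 7). Not NE.
(Dawn, Night): Species 1 gets 6, best alternative 3; Species 2 gets 7, best alternative 5. No profitable deviation — NE.
(Dawn, Mixed): Species 1 can switch to Dusk (7 → 8). Not NE.
(Day, Dawn): Species 1 can switch to Dusk (-7 → -6). Not NE.
(Day, Day): Species 1 can switch to Dawn (1 → 7). Not NE.
(Day, Dusk): Species 1 can switch to Dawn (-5 → 4). Not NE.
(Day, Night): Species 1 can switch to Dawn (3 → 6). Not NE.
(Dusk, Mixed): Species 1 gets 8, best alternative 7; Species 2 gets 9, best alternative 1. No profitable deviation — NE.
(Night, Day): Species 1 gets 9, best alternative 8; Species 2 gets 7, best alternative 5. No profitable deviation — NE.
(The remaining 9 profiles each have a profitable deviation by the same check.)

Pure-strategy Nash equilibria: (Dawn, Night); (Dusk, Mixed); (Night, Day)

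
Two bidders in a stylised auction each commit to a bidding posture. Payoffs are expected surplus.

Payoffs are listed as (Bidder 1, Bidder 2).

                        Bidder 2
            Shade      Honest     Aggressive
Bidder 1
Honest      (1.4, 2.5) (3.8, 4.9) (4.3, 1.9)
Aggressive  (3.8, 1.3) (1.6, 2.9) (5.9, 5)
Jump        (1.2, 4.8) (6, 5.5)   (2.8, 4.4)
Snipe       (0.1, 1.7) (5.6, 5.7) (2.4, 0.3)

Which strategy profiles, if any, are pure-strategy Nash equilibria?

(Aggressive, Aggressive); (Jump, Honest)

Bidder 1 against Shade: payoffs 1.4, 3.8, 1.2, 0.1 → best response Aggressive.
Bidder 1 against Honest: payoffs 3.8, 1.6, 6, 5.6 → best response Jump.
Bidder 1 against Aggressive: payoffs 4.3, 5.9, 2.8, 2.4 → best response Aggressive.
Bidder 2 against Honest: payoffs 2.5, 4.9, 1.9 → best response Honest.
Bidder 2 against Aggressive: payoffs 1.3, 2.9, 5 → best response Aggressive.
Bidder 2 against Jump: payoffs 4.8, 5.5, 4.4 → best response Honest.
Bidder 2 against Snipe: payoffs 1.7, 5.7, 0.3 → best response Honest.
Mutual best responses: (Aggressive, Aggressive); (Jump, Honest).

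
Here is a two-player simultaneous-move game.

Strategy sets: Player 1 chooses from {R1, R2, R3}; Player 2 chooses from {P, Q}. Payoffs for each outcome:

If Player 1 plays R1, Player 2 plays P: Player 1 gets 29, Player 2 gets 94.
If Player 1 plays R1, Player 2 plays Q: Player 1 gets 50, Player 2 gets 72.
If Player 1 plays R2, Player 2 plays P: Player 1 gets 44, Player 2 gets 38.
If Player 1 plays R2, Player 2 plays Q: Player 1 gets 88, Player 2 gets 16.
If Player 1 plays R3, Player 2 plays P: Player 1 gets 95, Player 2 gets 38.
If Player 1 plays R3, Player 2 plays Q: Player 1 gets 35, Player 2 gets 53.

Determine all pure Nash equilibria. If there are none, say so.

For each player, find the best response to each opponent profile; mutual best responses are the pure NE.
Player 1 against P: payoffs 29, 44, 95 → best response R3.
Player 1 against Q: payoffs 50, 88, 35 → best response R2.
Player 2 against R1: payoffs 94, 72 → best response P.
Player 2 against R2: payoffs 38, 16 → best response P.
Player 2 against R3: payoffs 38, 53 → best response Q.
No profile is a mutual best response for all players.

There is no pure-strategy Nash equilibrium.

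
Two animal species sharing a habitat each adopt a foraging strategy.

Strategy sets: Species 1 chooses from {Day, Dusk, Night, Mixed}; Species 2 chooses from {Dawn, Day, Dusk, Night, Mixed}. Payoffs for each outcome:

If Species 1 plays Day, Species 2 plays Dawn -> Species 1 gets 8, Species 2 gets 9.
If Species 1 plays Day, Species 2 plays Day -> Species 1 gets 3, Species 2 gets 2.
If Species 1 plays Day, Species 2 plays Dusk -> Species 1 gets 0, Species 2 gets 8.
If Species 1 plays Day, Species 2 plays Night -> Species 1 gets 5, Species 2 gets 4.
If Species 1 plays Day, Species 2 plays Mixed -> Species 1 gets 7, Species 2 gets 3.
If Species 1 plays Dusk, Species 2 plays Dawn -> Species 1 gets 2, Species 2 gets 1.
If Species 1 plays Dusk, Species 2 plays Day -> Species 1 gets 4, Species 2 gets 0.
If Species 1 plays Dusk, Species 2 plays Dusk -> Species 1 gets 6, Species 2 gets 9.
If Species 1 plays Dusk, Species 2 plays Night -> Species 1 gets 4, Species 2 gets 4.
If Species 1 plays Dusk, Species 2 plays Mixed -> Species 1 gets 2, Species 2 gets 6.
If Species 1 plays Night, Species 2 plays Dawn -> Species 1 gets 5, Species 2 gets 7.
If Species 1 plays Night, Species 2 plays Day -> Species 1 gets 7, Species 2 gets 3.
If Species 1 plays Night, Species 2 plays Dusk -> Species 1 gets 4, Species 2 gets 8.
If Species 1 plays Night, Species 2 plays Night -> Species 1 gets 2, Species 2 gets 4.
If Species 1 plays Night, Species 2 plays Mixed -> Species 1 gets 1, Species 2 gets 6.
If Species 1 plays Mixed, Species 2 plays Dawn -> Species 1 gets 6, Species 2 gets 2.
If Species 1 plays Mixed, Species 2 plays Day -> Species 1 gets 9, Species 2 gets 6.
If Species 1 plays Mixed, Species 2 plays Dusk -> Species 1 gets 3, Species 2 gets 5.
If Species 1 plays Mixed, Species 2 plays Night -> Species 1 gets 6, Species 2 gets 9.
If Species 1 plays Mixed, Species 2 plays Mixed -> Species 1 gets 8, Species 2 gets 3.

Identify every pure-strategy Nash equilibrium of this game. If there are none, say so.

(Day, Dawn), (Dusk, Dusk), (Mixed, Night)

Species 1 against Dawn: payoffs 8, 2, 5, 6 → best response Day.
Species 1 against Day: payoffs 3, 4, 7, 9 → best response Mixed.
Species 1 against Dusk: payoffs 0, 6, 4, 3 → best response Dusk.
Species 1 against Night: payoffs 5, 4, 2, 6 → best response Mixed.
Species 1 against Mixed: payoffs 7, 2, 1, 8 → best response Mixed.
Species 2 against Day: payoffs 9, 2, 8, 4, 3 → best response Dawn.
Species 2 against Dusk: payoffs 1, 0, 9, 4, 6 → best response Dusk.
Species 2 against Night: payoffs 7, 3, 8, 4, 6 → best response Dusk.
Species 2 against Mixed: payoffs 2, 6, 5, 9, 3 → best response Night.
Mutual best responses: (Day, Dawn); (Dusk, Dusk); (Mixed, Night).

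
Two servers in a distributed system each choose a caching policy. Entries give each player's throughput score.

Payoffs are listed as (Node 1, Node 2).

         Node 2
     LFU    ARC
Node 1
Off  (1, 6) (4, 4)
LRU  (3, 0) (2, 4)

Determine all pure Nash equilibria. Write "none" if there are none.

Node 1 against LFU: payoffs 1, 3 → best response LRU.
Node 1 against ARC: payoffs 4, 2 → best response Off.
Node 2 against Off: payoffs 6, 4 → best response LFU.
Node 2 against LRU: payoffs 0, 4 → best response ARC.
No profile is a mutual best response for all players.

none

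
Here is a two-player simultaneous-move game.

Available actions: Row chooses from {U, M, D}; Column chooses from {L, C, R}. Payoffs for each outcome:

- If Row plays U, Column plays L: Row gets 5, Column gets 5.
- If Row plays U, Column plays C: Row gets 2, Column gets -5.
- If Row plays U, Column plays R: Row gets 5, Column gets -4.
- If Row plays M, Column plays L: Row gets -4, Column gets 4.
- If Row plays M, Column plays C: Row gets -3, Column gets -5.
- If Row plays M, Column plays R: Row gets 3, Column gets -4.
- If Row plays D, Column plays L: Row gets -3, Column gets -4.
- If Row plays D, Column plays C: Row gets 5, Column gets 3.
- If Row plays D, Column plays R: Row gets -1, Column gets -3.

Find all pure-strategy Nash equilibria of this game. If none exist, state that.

(U, L); (D, C)

Mark each player's best response to every combination of opponents' strategies; a profile where every player is best-responding is a pure Nash equilibrium.
Row against L: payoffs 5, -4, -3 → best response U.
Row against C: payoffs 2, -3, 5 → best response D.
Row against R: payoffs 5, 3, -1 → best response U.
Column against U: payoffs 5, -5, -4 → best response L.
Column against M: payoffs 4, -5, -4 → best response L.
Column against D: payoffs -4, 3, -3 → best response C.
Mutual best responses: (U, L); (D, C).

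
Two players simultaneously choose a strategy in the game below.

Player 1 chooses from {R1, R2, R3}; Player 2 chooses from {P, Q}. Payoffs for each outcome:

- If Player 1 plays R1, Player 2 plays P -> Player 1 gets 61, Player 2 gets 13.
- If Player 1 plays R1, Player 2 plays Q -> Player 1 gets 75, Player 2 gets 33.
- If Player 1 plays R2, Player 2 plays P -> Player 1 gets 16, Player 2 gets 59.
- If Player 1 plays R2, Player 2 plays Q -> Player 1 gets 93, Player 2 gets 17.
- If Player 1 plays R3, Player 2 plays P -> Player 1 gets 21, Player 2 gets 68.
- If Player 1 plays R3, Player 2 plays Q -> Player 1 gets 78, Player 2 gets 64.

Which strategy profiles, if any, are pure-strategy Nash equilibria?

Check each profile: it is a Nash equilibrium iff no player can strictly gain by switching unilaterally.
(R1, P): Player 2 can switch to Q (13 → 33). Not NE.
(R1, Q): Player 1 can switch to R2 (75 → 93). Not NE.
(R2, P): Player 1 can switch to R1 (16 → 61). Not NE.
(R2, Q): Player 2 can switch to P (17 → 59). Not NE.
(R3, P): Player 1 can switch to R1 (21 → 61). Not NE.
(R3, Q): Player 1 can switch to R2 (78 → 93). Not NE.

No pure-strategy Nash equilibrium.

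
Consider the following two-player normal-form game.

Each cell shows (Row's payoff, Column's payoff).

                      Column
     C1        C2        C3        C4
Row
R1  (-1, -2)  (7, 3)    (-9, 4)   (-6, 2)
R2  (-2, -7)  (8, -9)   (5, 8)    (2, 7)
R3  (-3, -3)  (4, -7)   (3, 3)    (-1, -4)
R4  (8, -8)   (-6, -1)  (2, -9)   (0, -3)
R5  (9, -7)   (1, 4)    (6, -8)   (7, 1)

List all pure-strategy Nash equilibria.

(R1, C1): Row can switch to R4 (-1 → 8). Not NE.
(R1, C2): Row can switch to R2 (7 → 8). Not NE.
(R1, C3): Row can switch to R2 (-9 → 5). Not NE.
(R1, C4): Row can switch to R2 (-6 → 2). Not NE.
(R2, C1): Row can switch to R1 (-2 → -1). Not NE.
(R2, C2): Column can switch to C1 (-9 → -7). Not NE.
(R2, C3): Row can switch to R5 (5 → 6). Not NE.
(R2, C4): Row can switch to R5 (2 → 7). Not NE.
(The remaining 12 profiles each have a profitable deviation by the same check.)

none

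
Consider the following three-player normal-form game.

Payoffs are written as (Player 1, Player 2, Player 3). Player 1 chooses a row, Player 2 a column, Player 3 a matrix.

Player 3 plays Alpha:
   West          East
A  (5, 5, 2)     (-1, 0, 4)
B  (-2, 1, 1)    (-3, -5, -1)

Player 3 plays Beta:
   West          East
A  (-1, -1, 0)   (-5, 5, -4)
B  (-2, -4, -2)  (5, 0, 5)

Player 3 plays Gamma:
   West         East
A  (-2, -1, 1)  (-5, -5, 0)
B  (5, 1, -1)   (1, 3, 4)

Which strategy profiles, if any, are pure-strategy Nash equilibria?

(A, West, Alpha); (B, East, Beta)

Check each profile: it is a Nash equilibrium iff no player can strictly gain by switching unilaterally.
(A, West, Alpha): Player 1 gets 5, best alternative -2; Player 2 gets 5, best alternative 0; Player 3 gets 2, best alternative 1. No profitable deviation — NE.
(A, West, Beta): Player 2 can switch to East (-1 → 5). Not NE.
(A, West, Gamma): Player 1 can switch to B (-2 → 5). Not NE.
(A, East, Alpha): Player 2 can switch to West (0 → 5). Not NE.
(A, East, Beta): Player 1 can switch to B (-5 → 5). Not NE.
(A, East, Gamma): Player 1 can switch to B (-5 → 1). Not NE.
(B, West, Alpha): Player 1 can switch to A (-2 → 5). Not NE.
(B, West, Beta): Player 1 can switch to A (-2 → -1). Not NE.
(B, West, Gamma): Player 2 can switch to East (1 → 3). Not NE.
(B, East, Alpha): Player 1 can switch to A (-3 → -1). Not NE.
(B, East, Beta): Player 1 gets 5, best alternative -5; Player 2 gets 0, best alternative -4; Player 3 gets 5, best alternative 4. No profitable deviation — NE.
(B, East, Gamma): Player 3 can switch to Beta (4 → 5). Not NE.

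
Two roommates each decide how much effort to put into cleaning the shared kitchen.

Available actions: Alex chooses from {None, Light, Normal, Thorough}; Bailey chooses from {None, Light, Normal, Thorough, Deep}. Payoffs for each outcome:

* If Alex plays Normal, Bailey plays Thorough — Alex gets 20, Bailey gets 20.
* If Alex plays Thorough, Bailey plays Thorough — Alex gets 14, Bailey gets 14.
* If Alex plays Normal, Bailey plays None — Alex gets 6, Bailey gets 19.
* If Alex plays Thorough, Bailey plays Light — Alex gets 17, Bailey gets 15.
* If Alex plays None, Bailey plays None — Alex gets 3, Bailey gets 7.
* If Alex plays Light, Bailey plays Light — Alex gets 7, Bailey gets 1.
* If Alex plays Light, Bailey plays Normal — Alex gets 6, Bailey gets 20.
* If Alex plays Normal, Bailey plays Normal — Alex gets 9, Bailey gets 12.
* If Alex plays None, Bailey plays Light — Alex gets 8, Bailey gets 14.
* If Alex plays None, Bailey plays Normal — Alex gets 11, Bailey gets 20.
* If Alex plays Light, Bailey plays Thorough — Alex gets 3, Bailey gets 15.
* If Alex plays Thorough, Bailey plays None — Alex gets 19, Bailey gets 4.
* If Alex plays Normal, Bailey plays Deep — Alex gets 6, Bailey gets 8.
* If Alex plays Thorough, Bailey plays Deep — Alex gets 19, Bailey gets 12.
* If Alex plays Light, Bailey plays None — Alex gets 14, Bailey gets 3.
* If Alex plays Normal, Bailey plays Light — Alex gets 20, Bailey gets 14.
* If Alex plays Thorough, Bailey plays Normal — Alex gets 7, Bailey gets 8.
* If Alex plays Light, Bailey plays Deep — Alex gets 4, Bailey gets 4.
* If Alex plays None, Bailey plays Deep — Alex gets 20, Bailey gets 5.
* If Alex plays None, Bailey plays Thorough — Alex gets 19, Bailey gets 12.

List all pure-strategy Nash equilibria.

(None, None): Alex can switch to Light (3 → 14). Not NE.
(None, Light): Alex can switch to Normal (8 → 20). Not NE.
(None, Normal): Alex gets 11, best alternative 9; Bailey gets 20, best alternative 14. No profitable deviation — NE.
(None, Thorough): Alex can switch to Normal (19 → 20). Not NE.
(None, Deep): Bailey can switch to None (5 → 7). Not NE.
(Light, None): Alex can switch to Thorough (14 → 19). Not NE.
(Light, Light): Alex can switch to None (7 → 8). Not NE.
(Light, Normal): Alex can switch to None (6 → 11). Not NE.
(Light, Thorough): Alex can switch to None (3 → 19). Not NE.
(Light, Deep): Alex can switch to None (4 → 20). Not NE.
(Normal, None): Alex can switch to Light (6 → 14). Not NE.
(Normal, Light): Bailey can switch to None (14 → 19). Not NE.
(Normal, Normal): Alex can switch to None (9 → 11). Not NE.
(Normal, Thorough): Alex gets 20, best alternative 19; Bailey gets 20, best alternative 19. No profitable deviation — NE.
(The remaining 6 profiles each have a profitable deviation by the same check.)

The pure Nash equilibria are (None, Normal); (Normal, Thorough).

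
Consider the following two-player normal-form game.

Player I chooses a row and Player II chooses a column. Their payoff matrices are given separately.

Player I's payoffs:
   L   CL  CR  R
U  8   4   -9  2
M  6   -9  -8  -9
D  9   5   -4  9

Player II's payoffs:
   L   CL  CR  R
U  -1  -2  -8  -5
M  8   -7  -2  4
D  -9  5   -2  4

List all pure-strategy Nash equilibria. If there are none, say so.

(D, CL)

Player I against L: payoffs 8, 6, 9 → best response D.
Player I against CL: payoffs 4, -9, 5 → best response D.
Player I against CR: payoffs -9, -8, -4 → best response D.
Player I against R: payoffs 2, -9, 9 → best response D.
Player II against U: payoffs -1, -2, -8, -5 → best response L.
Player II against M: payoffs 8, -7, -2, 4 → best response L.
Player II against D: payoffs -9, 5, -2, 4 → best response CL.
Mutual best responses: (D, CL).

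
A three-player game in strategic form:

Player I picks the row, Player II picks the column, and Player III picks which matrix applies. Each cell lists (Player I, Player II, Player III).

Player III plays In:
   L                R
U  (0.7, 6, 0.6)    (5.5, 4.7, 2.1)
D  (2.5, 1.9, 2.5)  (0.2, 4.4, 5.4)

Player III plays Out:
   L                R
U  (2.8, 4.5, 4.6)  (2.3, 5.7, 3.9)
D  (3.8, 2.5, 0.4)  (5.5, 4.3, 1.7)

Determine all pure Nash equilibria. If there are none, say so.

There is no pure-strategy Nash equilibrium.

Player I against (L, In): payoffs 0.7, 2.5 → best response D.
Player I against (L, Out): payoffs 2.8, 3.8 → best response D.
Player I against (R, In): payoffs 5.5, 0.2 → best response U.
Player I against (R, Out): payoffs 2.3, 5.5 → best response D.
Player II against (U, In): payoffs 6, 4.7 → best response L.
Player II against (U, Out): payoffs 4.5, 5.7 → best response R.
Player II against (D, In): payoffs 1.9, 4.4 → best response R.
Player II against (D, Out): payoffs 2.5, 4.3 → best response R.
Player III against (U, L): payoffs 0.6, 4.6 → best response Out.
Player III against (U, R): payoffs 2.1, 3.9 → best response Out.
Player III against (D, L): payoffs 2.5, 0.4 → best response In.
Player III against (D, R): payoffs 5.4, 1.7 → best response In.
No profile is a mutual best response for all players.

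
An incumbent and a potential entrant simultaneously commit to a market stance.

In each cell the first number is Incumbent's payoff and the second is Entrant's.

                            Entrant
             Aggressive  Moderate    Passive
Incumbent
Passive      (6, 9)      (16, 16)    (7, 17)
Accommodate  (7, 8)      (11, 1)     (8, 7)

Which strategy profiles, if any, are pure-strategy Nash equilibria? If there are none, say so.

(Accommodate, Aggressive)

Mark each player's best response to every combination of opponents' strategies; a profile where every player is best-responding is a pure Nash equilibrium.
Incumbent against Aggressive: payoffs 6, 7 → best response Accommodate.
Incumbent against Moderate: payoffs 16, 11 → best response Passive.
Incumbent against Passive: payoffs 7, 8 → best response Accommodate.
Entrant against Passive: payoffs 9, 16, 17 → best response Passive.
Entrant against Accommodate: payoffs 8, 1, 7 → best response Aggressive.
Mutual best responses: (Accommodate, Aggressive).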